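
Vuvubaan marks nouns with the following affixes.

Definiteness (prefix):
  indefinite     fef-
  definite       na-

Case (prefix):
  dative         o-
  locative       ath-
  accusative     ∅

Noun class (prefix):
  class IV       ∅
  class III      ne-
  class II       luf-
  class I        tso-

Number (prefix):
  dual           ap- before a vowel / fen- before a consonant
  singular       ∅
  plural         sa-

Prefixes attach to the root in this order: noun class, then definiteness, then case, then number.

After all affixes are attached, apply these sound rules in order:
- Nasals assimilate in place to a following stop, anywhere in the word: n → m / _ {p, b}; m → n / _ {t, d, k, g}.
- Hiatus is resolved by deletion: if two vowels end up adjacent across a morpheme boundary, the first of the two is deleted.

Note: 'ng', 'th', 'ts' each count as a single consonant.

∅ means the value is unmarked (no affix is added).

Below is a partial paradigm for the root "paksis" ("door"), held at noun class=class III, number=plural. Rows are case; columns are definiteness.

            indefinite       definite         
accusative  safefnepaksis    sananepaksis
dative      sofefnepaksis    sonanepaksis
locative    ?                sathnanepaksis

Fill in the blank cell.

sathfefnepaksis

Attach noun class class III ne- → nepaksis.
Attach definiteness indefinite fef- → fefnepaksis.
Attach case locative ath- → athfefnepaksis.
Attach number plural sa- → saathfefnepaksis.
Nasal assimilation: no change.
Apply vowel deletion: saathfefnepaksis → sathfefnepaksis.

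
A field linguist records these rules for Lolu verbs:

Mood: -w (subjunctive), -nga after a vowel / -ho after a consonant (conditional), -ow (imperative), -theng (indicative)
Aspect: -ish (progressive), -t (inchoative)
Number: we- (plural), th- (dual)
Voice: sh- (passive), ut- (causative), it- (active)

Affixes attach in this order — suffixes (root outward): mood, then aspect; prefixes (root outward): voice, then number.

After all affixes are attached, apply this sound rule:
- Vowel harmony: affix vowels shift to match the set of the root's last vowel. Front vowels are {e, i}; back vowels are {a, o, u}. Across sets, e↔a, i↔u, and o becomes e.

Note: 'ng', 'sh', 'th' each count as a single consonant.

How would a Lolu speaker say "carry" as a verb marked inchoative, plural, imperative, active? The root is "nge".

Attach mood imperative -ow → ngeow.
Attach voice active it- → itngeow.
Attach number plural we- → weitngeow.
Attach aspect inchoative -t → weitngeowt.
Apply vowel harmony: weitngeowt → weitngeewt.

weitngeewt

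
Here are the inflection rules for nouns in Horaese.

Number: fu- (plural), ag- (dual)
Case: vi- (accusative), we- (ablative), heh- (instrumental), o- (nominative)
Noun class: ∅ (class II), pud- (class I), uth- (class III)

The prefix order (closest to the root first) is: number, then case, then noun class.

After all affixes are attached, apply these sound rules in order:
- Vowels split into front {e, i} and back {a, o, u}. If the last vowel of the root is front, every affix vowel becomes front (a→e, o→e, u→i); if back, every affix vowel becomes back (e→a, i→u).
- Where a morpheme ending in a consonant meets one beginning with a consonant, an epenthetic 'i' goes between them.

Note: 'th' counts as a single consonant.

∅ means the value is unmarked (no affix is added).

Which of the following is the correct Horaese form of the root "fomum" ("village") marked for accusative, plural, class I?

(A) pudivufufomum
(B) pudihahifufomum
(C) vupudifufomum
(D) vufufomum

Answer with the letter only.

Attach number plural fu- → fufomum.
Attach case accusative vi- → vifufomum.
Attach noun class class I pud- → pudvifufomum.
Apply vowel harmony: pudvifufomum → pudvufufomum.
Apply epenthesis: pudvufufomum → pudivufufomum.
So the correct form is pudivufufomum, option (A).
(C) vupudifufomum is wrong: it has the affixes in the wrong order.
(B) pudihahifufomum is wrong: it uses instrumental instead of accusative for case.
(D) vufufomum is wrong: it uses class II instead of class I for noun class.

A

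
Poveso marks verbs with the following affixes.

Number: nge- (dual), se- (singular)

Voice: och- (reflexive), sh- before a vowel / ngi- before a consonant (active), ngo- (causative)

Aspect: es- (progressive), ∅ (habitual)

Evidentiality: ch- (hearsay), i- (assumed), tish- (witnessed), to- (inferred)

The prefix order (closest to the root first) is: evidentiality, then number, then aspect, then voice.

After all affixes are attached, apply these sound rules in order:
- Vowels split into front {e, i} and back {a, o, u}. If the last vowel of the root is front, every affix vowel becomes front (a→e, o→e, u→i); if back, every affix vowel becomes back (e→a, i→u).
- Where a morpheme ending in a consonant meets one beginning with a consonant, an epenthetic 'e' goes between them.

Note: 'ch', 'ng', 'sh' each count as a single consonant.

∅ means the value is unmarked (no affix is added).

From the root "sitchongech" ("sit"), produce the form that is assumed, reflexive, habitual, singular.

echeseisitchongech

Attach evidentiality assumed i- → isitchongech.
Attach number singular se- → seisitchongech.
aspect = habitual: zero marking, form stays seisitchongech.
Attach voice reflexive och- → ochseisitchongech.
Apply vowel harmony: ochseisitchongech → echseisitchongech.
Apply epenthesis: echseisitchongech → echeseisitchongech.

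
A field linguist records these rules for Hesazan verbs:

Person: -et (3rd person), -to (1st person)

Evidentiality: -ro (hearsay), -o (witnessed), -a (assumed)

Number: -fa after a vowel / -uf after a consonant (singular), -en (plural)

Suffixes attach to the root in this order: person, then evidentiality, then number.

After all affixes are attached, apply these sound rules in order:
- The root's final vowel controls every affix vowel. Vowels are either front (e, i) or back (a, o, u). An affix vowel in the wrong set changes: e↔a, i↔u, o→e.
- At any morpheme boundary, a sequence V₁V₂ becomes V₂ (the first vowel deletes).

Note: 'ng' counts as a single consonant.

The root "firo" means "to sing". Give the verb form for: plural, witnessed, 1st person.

firotan

Attach person 1st person -to → firoto.
Attach evidentiality witnessed -o → firotoo.
Attach number plural -en → firotooen.
Apply vowel harmony: firotooen → firotooan.
Apply vowel deletion: firotooan → firotan.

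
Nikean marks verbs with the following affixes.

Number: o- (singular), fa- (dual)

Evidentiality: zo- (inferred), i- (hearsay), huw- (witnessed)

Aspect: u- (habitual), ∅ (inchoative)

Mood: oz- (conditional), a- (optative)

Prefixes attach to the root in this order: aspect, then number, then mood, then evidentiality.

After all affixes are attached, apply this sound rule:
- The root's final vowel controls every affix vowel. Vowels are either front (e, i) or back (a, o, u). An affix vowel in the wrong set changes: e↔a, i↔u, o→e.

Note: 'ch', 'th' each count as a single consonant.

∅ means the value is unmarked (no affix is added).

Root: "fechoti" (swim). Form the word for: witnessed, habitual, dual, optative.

hiwefeifechoti

Attach aspect habitual u- → ufechoti.
Attach number dual fa- → faufechoti.
Attach mood optative a- → afaufechoti.
Attach evidentiality witnessed huw- → huwafaufechoti.
Apply vowel harmony: huwafaufechoti → hiwefeifechoti.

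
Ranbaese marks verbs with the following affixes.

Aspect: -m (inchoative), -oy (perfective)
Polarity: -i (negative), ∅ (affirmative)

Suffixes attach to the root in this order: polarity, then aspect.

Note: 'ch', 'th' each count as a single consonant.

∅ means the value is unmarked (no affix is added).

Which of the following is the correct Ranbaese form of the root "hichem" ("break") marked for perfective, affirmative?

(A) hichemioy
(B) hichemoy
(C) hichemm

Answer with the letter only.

B

polarity = affirmative: zero marking, form stays hichem.
Attach aspect perfective -oy → hichemoy.
So the correct form is hichemoy, option (B).
(C) hichemm is wrong: it uses inchoative instead of perfective for aspect.
(A) hichemioy is wrong: it uses negative instead of affirmative for polarity.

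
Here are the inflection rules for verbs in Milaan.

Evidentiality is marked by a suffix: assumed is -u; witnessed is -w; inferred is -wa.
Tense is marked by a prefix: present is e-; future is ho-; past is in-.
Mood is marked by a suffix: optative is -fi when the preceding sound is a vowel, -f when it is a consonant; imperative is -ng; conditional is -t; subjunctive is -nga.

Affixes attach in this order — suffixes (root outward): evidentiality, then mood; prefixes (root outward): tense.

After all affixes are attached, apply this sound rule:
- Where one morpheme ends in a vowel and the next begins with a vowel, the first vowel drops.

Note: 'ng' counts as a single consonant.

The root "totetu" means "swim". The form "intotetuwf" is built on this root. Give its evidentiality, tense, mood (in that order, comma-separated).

Segment: in-totetu-w-f.
evidentiality: -w → witnessed.
tense: in- → past.
mood: -fi/f → optative.

witnessed, past, optative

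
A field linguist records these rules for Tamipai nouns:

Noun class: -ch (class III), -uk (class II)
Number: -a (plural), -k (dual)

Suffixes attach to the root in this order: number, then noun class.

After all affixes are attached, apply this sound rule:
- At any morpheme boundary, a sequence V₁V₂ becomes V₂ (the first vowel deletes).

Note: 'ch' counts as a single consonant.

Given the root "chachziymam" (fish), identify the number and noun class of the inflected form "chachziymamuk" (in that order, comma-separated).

Segment: chachziymam-a-uk.
number: -a → plural.
noun class: -uk → class II.

plural, class II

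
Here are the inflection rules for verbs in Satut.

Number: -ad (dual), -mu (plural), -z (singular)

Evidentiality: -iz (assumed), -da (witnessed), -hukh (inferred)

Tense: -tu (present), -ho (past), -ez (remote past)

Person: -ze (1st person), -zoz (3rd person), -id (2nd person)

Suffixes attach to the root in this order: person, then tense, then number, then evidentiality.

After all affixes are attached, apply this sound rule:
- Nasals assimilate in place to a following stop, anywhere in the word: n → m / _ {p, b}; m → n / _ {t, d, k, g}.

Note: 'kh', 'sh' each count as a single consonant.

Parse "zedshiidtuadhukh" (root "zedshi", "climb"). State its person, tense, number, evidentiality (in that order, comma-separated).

2nd person, present, dual, inferred

Segment: zedshi-id-tu-ad-hukh.
person: -id → 2nd person.
tense: -tu → present.
number: -ad → dual.
evidentiality: -hukh → inferred.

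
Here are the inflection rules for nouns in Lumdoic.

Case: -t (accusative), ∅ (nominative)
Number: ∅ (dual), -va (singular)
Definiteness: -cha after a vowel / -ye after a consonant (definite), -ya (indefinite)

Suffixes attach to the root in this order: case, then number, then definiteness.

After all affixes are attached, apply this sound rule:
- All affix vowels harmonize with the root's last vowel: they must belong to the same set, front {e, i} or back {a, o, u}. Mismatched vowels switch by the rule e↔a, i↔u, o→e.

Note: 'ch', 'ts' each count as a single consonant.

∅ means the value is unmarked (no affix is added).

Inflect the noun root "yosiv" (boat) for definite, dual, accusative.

yosivtye

Attach case accusative -t → yosivt.
number = dual: zero marking, form stays yosivt.
Attach definiteness definite -ye (after consonant 't') → yosivtye.
Vowel harmony: no change.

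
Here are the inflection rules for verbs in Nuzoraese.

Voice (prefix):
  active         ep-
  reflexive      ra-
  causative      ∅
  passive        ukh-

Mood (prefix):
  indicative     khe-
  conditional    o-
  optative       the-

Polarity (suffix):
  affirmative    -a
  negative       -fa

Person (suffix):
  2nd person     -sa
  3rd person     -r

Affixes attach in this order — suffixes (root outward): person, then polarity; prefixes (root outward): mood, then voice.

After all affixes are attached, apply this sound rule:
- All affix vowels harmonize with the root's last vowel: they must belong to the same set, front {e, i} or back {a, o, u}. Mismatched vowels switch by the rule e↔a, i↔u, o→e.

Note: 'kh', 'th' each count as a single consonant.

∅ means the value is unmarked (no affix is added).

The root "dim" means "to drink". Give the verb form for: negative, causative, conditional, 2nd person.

Attach person 2nd person -sa → dimsa.
Attach mood conditional o- → odimsa.
Attach polarity negative -fa → odimsafa.
voice = causative: zero marking, form stays odimsafa.
Apply vowel harmony: odimsafa → edimsefe.

edimsefe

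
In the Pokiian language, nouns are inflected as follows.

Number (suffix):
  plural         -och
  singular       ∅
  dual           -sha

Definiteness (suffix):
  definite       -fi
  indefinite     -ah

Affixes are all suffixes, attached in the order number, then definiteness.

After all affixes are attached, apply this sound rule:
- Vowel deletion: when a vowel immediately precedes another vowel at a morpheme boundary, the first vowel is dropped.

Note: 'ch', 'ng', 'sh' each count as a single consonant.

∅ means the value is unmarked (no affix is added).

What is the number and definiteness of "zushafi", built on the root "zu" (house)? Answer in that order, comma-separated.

Segment: zu-sha-fi.
number: -sha → dual.
definiteness: -fi → definite.

dual, definite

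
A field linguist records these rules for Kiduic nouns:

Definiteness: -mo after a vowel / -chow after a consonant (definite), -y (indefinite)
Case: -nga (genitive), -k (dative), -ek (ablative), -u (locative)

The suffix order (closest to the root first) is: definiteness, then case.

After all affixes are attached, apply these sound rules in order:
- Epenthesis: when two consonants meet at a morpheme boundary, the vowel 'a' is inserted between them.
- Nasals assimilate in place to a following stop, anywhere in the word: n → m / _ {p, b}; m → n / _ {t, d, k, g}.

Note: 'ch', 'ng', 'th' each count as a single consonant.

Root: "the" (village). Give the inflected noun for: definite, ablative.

themoek

Attach definiteness definite -mo (after vowel 'e') → themo.
Attach case ablative -ek → themoek.
Epenthesis: no change.
Nasal assimilation: no change.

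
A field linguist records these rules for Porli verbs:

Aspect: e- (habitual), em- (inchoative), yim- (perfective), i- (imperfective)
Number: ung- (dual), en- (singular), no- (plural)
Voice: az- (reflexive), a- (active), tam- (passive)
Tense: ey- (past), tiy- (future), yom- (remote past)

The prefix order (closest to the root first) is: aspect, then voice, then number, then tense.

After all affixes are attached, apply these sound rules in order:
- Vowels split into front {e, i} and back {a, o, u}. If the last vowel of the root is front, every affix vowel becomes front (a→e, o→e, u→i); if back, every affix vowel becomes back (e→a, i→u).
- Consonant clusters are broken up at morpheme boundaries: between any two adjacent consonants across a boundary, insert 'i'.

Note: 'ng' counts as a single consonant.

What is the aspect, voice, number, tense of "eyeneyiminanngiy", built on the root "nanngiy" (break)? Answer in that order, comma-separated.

perfective, active, singular, past

Segment: ey-en-a-yim-nanngiy.
aspect: yim- → perfective.
voice: a- → active.
number: en- → singular.
tense: ey- → past.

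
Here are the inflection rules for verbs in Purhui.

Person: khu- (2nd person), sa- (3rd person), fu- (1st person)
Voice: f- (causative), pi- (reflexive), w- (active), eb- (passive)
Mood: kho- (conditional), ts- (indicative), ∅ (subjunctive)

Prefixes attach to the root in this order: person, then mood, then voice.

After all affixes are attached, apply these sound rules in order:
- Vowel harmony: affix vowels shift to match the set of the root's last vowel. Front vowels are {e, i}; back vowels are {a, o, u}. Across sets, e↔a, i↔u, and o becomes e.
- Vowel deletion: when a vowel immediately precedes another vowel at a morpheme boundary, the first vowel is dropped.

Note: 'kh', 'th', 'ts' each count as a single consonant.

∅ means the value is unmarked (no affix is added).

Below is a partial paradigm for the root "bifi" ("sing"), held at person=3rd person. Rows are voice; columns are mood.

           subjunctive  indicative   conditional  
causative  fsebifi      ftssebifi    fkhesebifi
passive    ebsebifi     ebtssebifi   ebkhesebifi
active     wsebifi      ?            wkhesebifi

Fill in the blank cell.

wtssebifi

Attach person 3rd person sa- → sabifi.
Attach mood indicative ts- → tssabifi.
Attach voice active w- → wtssabifi.
Apply vowel harmony: wtssabifi → wtssebifi.
Vowel deletion: no change.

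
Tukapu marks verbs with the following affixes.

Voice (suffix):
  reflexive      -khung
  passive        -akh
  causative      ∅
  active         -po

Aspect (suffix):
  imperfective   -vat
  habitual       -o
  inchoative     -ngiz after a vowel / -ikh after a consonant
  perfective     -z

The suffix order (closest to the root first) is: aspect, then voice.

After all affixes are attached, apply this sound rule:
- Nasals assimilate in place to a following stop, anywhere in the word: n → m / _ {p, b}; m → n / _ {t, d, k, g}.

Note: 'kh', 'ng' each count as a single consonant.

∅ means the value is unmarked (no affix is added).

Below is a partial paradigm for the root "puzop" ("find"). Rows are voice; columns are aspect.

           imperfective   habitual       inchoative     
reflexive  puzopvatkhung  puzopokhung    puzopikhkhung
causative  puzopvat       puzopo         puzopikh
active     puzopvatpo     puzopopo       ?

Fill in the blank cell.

Attach aspect inchoative -ikh (after consonant 'p') → puzopikh.
Attach voice active -po → puzopikhpo.
Nasal assimilation: no change.

puzopikhpo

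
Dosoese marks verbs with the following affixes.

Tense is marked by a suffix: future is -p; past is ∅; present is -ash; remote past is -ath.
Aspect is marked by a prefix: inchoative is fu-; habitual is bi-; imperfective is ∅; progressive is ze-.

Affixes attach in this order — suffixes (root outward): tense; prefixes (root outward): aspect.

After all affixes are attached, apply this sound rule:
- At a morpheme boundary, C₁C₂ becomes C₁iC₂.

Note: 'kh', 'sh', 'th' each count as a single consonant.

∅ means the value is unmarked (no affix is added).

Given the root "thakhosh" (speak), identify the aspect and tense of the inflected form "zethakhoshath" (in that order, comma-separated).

Segment: ze-thakhosh-ath.
aspect: ze- → progressive.
tense: -ath → remote past.

progressive, remote past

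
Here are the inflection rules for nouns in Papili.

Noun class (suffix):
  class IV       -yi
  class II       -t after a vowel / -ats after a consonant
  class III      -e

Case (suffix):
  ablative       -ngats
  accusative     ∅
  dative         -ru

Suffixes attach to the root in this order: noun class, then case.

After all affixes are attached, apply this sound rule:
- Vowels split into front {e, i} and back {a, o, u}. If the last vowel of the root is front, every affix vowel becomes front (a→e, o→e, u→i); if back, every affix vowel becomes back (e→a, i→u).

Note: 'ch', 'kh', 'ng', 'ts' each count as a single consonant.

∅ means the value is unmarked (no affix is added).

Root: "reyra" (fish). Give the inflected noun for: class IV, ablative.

reyrayungats

Attach noun class class IV -yi → reyrayi.
Attach case ablative -ngats → reyrayingats.
Apply vowel harmony: reyrayingats → reyrayungats.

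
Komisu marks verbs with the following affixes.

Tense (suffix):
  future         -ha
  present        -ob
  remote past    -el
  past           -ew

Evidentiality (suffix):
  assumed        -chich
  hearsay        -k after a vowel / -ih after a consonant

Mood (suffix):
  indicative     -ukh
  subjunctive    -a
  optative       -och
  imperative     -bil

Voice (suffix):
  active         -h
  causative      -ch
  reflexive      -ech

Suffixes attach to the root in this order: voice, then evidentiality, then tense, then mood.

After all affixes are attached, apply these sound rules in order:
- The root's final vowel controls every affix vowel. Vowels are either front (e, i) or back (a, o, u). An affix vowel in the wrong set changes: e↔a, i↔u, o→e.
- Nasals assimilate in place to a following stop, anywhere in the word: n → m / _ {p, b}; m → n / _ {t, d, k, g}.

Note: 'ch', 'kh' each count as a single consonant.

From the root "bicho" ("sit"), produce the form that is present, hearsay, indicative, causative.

Attach voice causative -ch → bichoch.
Attach evidentiality hearsay -ih (after consonant 'ch') → bichochih.
Attach tense present -ob → bichochihob.
Attach mood indicative -ukh → bichochihobukh.
Apply vowel harmony: bichochihobukh → bichochuhobukh.
Nasal assimilation: no change.

bichochuhobukh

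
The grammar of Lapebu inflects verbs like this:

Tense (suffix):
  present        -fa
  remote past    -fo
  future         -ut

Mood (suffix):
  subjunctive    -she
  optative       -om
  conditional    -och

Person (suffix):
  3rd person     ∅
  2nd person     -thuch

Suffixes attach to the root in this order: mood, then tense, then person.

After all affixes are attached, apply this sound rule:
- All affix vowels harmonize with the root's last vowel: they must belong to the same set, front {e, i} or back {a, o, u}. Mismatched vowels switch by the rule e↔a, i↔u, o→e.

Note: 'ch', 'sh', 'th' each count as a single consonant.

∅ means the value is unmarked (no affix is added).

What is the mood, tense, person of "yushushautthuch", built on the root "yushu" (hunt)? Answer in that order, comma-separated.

subjunctive, future, 2nd person

Segment: yushu-she-ut-thuch.
mood: -she → subjunctive.
tense: -ut → future.
person: -thuch → 2nd person.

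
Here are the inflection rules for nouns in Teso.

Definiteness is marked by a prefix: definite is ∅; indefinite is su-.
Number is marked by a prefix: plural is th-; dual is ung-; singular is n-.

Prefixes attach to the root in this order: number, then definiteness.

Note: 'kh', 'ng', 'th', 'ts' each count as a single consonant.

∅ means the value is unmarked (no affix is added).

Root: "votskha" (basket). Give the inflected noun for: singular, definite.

nvotskha

Attach number singular n- → nvotskha.
definiteness = definite: zero marking, form stays nvotskha.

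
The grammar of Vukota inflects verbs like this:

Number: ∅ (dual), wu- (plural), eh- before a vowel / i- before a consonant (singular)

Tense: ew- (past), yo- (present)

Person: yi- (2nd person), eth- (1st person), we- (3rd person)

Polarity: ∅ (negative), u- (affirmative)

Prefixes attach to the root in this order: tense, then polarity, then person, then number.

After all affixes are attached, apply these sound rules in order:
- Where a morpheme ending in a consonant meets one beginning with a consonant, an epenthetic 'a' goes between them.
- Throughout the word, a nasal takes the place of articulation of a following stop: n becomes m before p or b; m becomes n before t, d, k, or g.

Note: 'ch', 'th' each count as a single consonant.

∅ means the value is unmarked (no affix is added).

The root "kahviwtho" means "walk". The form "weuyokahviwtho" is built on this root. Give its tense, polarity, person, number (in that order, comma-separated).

present, affirmative, 3rd person, dual

Segment: we-u-yo-kahviwtho.
tense: yo- → present.
polarity: u- → affirmative.
person: we- → 3rd person.
number: ∅ → dual.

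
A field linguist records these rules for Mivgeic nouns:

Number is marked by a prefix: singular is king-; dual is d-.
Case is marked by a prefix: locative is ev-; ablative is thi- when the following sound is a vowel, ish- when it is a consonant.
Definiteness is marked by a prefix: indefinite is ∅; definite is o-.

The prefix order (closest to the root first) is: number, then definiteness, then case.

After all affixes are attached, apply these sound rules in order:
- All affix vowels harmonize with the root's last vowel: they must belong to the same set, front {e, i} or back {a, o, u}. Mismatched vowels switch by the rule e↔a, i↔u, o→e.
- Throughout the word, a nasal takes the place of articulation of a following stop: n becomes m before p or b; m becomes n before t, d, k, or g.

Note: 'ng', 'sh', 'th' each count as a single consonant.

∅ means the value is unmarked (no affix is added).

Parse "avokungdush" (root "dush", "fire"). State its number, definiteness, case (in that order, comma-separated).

singular, definite, locative

Segment: ev-o-king-dush.
number: king- → singular.
definiteness: o- → definite.
case: ev- → locative.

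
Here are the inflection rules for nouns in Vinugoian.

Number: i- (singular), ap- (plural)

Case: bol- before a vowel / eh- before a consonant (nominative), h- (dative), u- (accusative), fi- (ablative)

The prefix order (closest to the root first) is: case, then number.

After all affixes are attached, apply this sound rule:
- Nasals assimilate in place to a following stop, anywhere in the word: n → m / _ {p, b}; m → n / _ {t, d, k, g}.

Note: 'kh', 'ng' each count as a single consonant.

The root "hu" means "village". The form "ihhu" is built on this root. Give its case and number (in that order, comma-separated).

Segment: i-h-hu.
case: h- → dative.
number: i- → singular.

dative, singular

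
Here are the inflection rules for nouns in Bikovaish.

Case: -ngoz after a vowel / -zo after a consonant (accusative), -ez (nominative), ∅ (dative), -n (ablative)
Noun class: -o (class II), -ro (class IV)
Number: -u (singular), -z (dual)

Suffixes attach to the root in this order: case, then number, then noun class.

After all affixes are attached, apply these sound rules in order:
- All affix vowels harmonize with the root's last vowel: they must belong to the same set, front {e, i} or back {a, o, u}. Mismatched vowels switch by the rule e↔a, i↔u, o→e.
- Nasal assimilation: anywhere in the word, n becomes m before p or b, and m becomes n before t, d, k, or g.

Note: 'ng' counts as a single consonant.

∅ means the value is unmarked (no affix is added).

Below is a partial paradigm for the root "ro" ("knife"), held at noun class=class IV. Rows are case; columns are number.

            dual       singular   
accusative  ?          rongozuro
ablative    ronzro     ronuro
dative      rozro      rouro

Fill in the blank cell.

Attach case accusative -ngoz (after vowel 'o') → rongoz.
Attach number dual -z → rongozz.
Attach noun class class IV -ro → rongozzro.
Vowel harmony: no change.
Nasal assimilation: no change.

rongozzro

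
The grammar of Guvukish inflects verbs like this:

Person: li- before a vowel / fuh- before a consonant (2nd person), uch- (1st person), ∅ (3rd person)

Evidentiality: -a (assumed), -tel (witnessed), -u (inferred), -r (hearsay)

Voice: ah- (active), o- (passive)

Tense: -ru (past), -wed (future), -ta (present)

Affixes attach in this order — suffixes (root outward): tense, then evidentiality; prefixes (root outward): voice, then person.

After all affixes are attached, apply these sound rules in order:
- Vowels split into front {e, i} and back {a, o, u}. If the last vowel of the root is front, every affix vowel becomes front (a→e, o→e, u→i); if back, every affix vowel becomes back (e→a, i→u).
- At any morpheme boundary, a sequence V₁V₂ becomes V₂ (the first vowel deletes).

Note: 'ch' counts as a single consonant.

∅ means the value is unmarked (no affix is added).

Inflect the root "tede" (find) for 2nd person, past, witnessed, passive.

letederitel

Attach voice passive o- → otede.
Attach tense past -ru → otederu.
Attach evidentiality witnessed -tel → otederutel.
Attach person 2nd person li- (before vowel 'o') → liotederutel.
Apply vowel harmony: liotederutel → lietederitel.
Apply vowel deletion: lietederitel → letederitel.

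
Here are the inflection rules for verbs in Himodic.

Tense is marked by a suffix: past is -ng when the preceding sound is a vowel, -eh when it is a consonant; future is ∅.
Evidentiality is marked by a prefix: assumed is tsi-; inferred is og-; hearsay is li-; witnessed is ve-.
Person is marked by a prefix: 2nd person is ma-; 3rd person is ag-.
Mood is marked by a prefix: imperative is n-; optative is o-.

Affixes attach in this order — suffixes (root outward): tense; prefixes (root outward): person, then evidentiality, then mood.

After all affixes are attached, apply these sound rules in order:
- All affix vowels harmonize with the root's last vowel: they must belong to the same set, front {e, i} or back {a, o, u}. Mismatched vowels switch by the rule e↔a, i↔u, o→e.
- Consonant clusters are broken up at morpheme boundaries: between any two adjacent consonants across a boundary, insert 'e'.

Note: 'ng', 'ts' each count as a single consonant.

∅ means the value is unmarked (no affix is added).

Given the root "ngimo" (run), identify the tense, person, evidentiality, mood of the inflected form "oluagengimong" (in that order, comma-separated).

Segment: o-li-ag-ngimo-ng.
tense: -ng/eh → past.
person: ag- → 3rd person.
evidentiality: li- → hearsay.
mood: o- → optative.

past, 3rd person, hearsay, optative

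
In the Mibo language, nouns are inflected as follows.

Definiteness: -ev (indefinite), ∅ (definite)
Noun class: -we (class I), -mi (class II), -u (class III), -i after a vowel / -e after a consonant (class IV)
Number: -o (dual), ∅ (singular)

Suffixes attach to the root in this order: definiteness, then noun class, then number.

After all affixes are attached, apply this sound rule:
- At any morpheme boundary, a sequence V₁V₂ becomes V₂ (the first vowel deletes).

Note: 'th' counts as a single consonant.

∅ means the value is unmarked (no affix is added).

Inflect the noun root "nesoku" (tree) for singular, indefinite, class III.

Attach definiteness indefinite -ev → nesokuev.
Attach noun class class III -u → nesokuevu.
number = singular: zero marking, form stays nesokuevu.
Apply vowel deletion: nesokuevu → nesokevu.

nesokevu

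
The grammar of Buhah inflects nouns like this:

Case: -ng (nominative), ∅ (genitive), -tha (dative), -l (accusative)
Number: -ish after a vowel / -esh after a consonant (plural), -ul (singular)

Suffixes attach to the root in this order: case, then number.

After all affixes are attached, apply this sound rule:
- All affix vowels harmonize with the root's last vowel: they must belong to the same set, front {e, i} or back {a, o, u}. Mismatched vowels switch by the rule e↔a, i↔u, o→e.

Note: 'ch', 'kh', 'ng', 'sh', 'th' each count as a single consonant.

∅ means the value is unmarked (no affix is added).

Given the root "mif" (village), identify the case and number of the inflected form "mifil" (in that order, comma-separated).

genitive, singular

Segment: mif-ul.
case: ∅ → genitive.
number: -ul → singular.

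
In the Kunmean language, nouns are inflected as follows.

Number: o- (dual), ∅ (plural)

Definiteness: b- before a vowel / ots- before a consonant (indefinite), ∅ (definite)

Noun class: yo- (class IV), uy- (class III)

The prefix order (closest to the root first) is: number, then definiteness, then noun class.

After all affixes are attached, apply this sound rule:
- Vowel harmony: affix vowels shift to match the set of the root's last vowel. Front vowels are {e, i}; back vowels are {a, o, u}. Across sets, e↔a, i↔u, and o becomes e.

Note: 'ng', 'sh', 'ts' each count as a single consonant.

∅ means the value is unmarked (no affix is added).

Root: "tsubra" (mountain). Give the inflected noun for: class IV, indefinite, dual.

Attach number dual o- → otsubra.
Attach definiteness indefinite b- (before vowel 'o') → botsubra.
Attach noun class class IV yo- → yobotsubra.
Vowel harmony: no change.

yobotsubra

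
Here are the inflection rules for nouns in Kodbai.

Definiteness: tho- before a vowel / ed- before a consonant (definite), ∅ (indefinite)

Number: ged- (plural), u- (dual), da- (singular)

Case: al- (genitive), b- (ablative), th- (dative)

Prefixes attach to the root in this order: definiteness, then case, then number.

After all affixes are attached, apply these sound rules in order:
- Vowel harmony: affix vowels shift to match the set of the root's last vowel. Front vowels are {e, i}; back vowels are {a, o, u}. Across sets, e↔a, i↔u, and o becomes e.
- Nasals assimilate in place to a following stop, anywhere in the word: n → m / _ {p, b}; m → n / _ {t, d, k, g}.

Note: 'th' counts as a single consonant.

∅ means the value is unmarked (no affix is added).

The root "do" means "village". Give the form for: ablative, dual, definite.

ubaddo

Attach definiteness definite ed- (before consonant 'd') → eddo.
Attach case ablative b- → beddo.
Attach number dual u- → ubeddo.
Apply vowel harmony: ubeddo → ubaddo.
Nasal assimilation: no change.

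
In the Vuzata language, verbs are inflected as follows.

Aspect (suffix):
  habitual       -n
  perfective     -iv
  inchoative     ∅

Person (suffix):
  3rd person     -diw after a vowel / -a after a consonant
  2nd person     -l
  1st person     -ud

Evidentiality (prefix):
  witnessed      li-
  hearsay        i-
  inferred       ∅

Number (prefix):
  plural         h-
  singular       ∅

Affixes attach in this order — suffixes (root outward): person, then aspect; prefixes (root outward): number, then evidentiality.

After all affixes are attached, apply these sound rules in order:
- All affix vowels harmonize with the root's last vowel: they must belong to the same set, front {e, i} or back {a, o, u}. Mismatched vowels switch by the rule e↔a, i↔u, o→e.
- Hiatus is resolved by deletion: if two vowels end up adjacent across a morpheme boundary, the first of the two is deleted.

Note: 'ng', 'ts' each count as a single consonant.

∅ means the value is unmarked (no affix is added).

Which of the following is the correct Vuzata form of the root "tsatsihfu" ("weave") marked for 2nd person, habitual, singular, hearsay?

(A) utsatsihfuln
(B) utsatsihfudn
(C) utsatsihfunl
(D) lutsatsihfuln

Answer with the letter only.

A

number = singular: zero marking, form stays tsatsihfu.
Attach evidentiality hearsay i- → itsatsihfu.
Attach person 2nd person -l → itsatsihful.
Attach aspect habitual -n → itsatsihfuln.
Apply vowel harmony: itsatsihfuln → utsatsihfuln.
Vowel deletion: no change.
So the correct form is utsatsihfuln, option (A).
(D) lutsatsihfuln is wrong: it uses witnessed instead of hearsay for evidentiality.
(C) utsatsihfunl is wrong: it has the affixes in the wrong order.
(B) utsatsihfudn is wrong: it uses 1st person instead of 2nd person for person.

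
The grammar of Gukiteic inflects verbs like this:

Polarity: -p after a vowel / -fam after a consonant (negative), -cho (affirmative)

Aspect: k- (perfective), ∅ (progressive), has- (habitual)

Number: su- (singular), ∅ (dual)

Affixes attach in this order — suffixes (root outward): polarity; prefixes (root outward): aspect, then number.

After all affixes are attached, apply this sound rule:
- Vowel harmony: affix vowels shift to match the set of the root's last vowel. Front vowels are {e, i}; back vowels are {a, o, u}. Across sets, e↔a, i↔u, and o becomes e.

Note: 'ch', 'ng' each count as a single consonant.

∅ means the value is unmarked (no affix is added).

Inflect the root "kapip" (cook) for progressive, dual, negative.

aspect = progressive: zero marking, form stays kapip.
number = dual: zero marking, form stays kapip.
Attach polarity negative -fam (after consonant 'p') → kapipfam.
Apply vowel harmony: kapipfam → kapipfem.

kapipfem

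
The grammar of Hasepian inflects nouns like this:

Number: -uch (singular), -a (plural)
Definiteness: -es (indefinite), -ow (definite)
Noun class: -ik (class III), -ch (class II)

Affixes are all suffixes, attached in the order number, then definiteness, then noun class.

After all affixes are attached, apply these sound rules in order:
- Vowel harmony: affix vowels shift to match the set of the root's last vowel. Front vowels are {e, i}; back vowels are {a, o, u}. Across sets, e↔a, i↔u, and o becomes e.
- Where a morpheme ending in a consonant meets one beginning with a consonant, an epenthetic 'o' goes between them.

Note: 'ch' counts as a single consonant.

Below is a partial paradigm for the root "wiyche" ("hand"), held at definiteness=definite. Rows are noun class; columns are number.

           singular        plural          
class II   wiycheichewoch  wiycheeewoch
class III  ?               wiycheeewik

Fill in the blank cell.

Attach number singular -uch → wiycheuch.
Attach definiteness definite -ow → wiycheuchow.
Attach noun class class III -ik → wiycheuchowik.
Apply vowel harmony: wiycheuchowik → wiycheichewik.
Epenthesis: no change.

wiycheichewik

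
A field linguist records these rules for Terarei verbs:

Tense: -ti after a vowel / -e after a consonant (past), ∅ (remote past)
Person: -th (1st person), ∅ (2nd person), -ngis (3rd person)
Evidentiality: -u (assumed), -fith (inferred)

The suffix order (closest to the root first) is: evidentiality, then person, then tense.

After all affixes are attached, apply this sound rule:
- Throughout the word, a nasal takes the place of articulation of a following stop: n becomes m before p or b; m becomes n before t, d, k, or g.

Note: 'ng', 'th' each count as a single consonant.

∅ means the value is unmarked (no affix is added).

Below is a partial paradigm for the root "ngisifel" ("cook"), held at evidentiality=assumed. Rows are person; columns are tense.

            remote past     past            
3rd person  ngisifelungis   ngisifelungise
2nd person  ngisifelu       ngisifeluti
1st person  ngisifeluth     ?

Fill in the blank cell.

ngisifeluthe

Attach evidentiality assumed -u → ngisifelu.
Attach person 1st person -th → ngisifeluth.
Attach tense past -e (after consonant 'th') → ngisifeluthe.
Nasal assimilation: no change.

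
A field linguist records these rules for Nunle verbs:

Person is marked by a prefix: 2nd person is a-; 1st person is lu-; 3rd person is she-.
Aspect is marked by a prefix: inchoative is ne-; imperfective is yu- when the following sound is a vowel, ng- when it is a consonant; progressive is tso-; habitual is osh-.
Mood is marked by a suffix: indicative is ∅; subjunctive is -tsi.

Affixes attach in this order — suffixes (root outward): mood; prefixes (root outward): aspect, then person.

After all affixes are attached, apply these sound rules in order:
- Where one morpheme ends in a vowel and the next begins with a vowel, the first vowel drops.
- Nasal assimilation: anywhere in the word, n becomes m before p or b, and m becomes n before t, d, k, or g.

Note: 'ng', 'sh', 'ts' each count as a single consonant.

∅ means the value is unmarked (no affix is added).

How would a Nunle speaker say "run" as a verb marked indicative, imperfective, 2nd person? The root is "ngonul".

angngonul

mood = indicative: zero marking, form stays ngonul.
Attach aspect imperfective ng- (before consonant 'ng') → ngngonul.
Attach person 2nd person a- → angngonul.
Vowel deletion: no change.
Nasal assimilation: no change.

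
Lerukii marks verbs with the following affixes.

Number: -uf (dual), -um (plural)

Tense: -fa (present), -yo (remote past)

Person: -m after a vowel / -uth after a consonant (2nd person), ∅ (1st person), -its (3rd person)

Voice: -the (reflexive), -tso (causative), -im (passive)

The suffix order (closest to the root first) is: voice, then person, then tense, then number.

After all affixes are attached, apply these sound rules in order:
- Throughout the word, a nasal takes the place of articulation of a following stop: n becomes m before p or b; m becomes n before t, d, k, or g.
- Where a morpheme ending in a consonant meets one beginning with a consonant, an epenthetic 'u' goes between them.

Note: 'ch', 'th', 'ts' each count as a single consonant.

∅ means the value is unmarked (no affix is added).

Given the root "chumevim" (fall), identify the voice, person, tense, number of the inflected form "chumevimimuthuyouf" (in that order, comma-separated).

Segment: chumevim-im-uth-yo-uf.
voice: -im → passive.
person: -m/uth → 2nd person.
tense: -yo → remote past.
number: -uf → dual.

passive, 2nd person, remote past, dual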